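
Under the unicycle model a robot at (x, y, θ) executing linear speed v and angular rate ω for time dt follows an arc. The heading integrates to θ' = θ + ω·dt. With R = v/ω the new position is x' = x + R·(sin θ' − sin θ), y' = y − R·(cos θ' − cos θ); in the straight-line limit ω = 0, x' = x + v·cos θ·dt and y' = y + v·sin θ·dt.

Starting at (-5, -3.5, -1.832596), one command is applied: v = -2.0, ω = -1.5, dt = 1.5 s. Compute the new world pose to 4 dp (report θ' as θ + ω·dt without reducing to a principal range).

(-2.6346, -3.0598, -4.0826)

θ' = -1.8326 + -1.5·1.5 = -4.0826
R = v/ω = -2.0/-1.5 = 1.3333
x' = -5 + 1.3333·(sin -4.0826 − sin -1.8326) = -2.6346
y' = -3.5 − 1.3333·(cos -4.0826 − cos -1.8326) = -3.0598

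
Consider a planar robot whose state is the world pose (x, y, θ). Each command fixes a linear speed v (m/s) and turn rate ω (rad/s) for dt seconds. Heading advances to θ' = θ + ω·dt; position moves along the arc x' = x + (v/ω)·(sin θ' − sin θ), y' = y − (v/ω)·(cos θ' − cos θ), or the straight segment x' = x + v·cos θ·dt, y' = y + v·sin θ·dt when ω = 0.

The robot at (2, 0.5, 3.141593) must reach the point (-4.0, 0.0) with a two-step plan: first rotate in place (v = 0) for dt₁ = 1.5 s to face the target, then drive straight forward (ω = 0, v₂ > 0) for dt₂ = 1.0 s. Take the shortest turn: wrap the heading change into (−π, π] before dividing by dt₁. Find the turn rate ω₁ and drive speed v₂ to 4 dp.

heading to target = atan2(0−0.5, -4−2) = -3.0585
Δθ = wrap(-3.0585 − 3.1416) = 0.0831; ω₁ = Δθ/dt₁ = 0.0554
distance = √((-4−2)² + (0−0.5)²) = 6.0208; v₂ = distance/dt₂ = 6.0208

ω₁ = 0.0554, v₂ = 6.0208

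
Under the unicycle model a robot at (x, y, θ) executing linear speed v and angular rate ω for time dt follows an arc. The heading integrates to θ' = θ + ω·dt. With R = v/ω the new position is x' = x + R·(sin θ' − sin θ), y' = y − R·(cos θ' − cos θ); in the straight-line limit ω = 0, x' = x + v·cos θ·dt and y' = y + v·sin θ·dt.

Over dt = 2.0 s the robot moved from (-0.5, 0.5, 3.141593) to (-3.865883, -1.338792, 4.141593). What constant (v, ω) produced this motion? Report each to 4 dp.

v = 2.0000, ω = 0.5000

Δθ = 4.141593 − 3.141593 = 1.000000
ω = Δθ/dt = 1.000000/2.0 = 0.5000
R = Δx/(sin θ' − sin θ) = 4.0000
v = R·ω = 4.0000·0.5000 = 2.0000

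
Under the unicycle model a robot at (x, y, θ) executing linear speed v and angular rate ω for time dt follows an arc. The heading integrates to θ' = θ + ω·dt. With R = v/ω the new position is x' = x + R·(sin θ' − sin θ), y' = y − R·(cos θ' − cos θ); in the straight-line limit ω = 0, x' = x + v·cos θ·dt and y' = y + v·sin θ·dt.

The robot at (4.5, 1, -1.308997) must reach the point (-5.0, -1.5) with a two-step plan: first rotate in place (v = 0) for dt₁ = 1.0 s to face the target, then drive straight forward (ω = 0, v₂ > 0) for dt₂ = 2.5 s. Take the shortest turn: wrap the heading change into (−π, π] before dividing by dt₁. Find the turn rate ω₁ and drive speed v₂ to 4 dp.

heading to target = atan2(-1.5−1, -5−4.5) = -2.8843
Δθ = wrap(-2.8843 − -1.3090) = -1.5753; ω₁ = Δθ/dt₁ = -1.5753
distance = √((-5−4.5)² + (-1.5−1)²) = 9.8234; v₂ = distance/dt₂ = 3.9294

ω₁ = -1.5753, v₂ = 3.9294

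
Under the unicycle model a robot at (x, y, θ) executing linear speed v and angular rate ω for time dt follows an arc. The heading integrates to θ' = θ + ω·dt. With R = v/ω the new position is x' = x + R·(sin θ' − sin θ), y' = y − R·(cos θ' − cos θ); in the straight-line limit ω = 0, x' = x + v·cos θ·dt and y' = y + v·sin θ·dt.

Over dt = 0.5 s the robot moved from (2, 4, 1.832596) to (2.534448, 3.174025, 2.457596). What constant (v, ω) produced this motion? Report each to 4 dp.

Δθ = 2.457596 − 1.832596 = 0.625000
ω = Δθ/dt = 0.625000/0.5 = 1.2500
R = −Δy/(cos θ' − cos θ) = -1.6000
v = R·ω = -1.6000·1.2500 = -2.0000

v = -2.0000, ω = 1.2500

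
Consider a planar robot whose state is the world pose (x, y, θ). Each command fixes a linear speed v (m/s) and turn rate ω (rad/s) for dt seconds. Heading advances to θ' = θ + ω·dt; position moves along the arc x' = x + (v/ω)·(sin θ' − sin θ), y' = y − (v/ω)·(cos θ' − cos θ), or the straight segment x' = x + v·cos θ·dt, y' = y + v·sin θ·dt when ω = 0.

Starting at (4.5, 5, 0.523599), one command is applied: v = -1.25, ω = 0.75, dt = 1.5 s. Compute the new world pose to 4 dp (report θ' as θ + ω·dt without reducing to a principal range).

(3.6717, 3.4271, 1.6486)

θ' = 0.5236 + 0.75·1.5 = 1.6486
R = v/ω = -1.25/0.75 = -1.6667
x' = 4.5 + -1.6667·(sin 1.6486 − sin 0.5236) = 3.6717
y' = 5 − -1.6667·(cos 1.6486 − cos 0.5236) = 3.4271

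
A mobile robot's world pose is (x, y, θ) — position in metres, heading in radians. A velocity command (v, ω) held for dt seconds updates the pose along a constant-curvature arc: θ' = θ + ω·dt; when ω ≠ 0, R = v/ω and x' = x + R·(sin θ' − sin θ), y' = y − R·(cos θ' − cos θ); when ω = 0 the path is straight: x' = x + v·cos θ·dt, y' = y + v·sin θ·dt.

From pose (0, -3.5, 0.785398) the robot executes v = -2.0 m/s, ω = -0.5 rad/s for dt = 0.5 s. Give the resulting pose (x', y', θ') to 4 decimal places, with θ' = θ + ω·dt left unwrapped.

(-0.7877, -4.1118, 0.5354)

θ' = 0.7854 + -0.5·0.5 = 0.5354
R = v/ω = -2.0/-0.5 = 4.0000
x' = 0 + 4.0000·(sin 0.5354 − sin 0.7854) = -0.7877
y' = -3.5 − 4.0000·(cos 0.5354 − cos 0.7854) = -4.1118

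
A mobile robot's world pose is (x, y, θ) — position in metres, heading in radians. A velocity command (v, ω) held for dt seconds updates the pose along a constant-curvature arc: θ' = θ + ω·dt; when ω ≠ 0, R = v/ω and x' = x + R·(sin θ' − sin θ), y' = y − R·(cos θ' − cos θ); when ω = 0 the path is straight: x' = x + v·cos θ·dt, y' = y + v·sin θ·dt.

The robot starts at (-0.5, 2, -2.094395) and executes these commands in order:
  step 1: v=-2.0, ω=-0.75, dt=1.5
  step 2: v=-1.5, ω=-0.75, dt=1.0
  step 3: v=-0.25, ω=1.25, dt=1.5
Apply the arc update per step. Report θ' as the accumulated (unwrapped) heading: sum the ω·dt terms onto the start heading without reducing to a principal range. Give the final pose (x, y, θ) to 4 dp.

(3.6546, 2.7196, -2.0944)

step 1: θ'=-3.2194 (R=2.6667) → pose (2.0167, 3.3253, -3.2194)
step 2: θ'=-3.9694 (R=2.0000) → pose (3.3341, 2.6843, -3.9694)
step 3: θ'=-2.0944 (R=-0.2000) → pose (3.6546, 2.7196, -2.0944)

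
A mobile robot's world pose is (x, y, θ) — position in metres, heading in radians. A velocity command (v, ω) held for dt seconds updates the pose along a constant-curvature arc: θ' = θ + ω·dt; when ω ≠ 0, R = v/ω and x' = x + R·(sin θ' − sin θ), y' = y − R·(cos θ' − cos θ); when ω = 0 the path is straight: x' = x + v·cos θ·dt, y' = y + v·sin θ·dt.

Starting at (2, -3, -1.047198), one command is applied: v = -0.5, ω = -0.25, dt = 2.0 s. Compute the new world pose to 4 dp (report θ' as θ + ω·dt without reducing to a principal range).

(1.7326, -2.0472, -1.5472)

θ' = -1.0472 + -0.25·2.0 = -1.5472
R = v/ω = -0.5/-0.25 = 2.0000
x' = 2 + 2.0000·(sin -1.5472 − sin -1.0472) = 1.7326
y' = -3 − 2.0000·(cos -1.5472 − cos -1.0472) = -2.0472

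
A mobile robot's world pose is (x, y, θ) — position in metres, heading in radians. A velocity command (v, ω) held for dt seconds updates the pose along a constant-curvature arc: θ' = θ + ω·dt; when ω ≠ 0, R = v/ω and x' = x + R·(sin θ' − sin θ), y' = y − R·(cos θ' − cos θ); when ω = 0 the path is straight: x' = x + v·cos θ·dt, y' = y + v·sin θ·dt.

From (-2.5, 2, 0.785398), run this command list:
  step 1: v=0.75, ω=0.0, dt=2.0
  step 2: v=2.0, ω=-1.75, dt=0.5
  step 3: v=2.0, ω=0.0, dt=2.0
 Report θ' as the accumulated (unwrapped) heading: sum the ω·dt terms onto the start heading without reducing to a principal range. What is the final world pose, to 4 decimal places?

step 1: θ'=0.7854 (straight) → pose (-1.4393, 3.0607, 0.7854)
step 2: θ'=-0.0896 (R=-1.1429) → pose (-0.5290, 3.3908, -0.0896)
step 3: θ'=-0.0896 (straight) → pose (3.4550, 3.0329, -0.0896)

(3.4550, 3.0329, -0.0896)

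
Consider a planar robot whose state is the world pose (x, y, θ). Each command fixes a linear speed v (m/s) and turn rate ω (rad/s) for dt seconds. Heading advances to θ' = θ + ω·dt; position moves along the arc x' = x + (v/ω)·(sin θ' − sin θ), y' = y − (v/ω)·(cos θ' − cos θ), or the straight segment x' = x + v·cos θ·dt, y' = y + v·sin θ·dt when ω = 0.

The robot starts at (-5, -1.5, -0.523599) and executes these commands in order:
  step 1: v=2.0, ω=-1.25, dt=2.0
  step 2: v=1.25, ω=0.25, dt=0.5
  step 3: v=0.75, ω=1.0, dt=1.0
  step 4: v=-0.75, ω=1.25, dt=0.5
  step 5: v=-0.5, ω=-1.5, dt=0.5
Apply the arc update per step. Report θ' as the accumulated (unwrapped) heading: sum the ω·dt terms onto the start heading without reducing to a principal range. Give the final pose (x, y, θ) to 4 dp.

(-6.7311, -4.4608, -2.0236)

step 1: θ'=-3.0236 (R=-1.6000) → pose (-5.6116, -4.4745, -3.0236)
step 2: θ'=-2.8986 (R=5.0000) → pose (-6.2261, -4.5866, -2.8986)
step 3: θ'=-1.8986 (R=0.7500) → pose (-6.7557, -5.0731, -1.8986)
step 4: θ'=-1.2736 (R=-0.6000) → pose (-6.7501, -4.7043, -1.2736)
step 5: θ'=-2.0236 (R=0.3333) → pose (-6.7311, -4.4608, -2.0236)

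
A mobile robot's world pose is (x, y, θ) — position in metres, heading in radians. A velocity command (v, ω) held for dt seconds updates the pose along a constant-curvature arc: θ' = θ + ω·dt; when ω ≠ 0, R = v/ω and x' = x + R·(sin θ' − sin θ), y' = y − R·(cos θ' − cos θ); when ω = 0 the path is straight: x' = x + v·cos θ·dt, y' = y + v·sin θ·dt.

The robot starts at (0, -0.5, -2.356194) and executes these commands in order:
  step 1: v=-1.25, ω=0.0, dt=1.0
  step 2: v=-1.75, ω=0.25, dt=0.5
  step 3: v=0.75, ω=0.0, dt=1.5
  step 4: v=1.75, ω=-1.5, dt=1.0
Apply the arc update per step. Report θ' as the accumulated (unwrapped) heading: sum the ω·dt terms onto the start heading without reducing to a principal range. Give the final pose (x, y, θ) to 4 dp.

(-0.7978, -0.1029, -3.7312)

step 1: θ'=-2.3562 (straight) → pose (0.8839, 0.3839, -2.3562)
step 2: θ'=-2.2312 (R=-7.0000) → pose (1.4624, 1.0396, -2.2312)
step 3: θ'=-2.2312 (straight) → pose (0.7723, 0.1511, -2.2312)
step 4: θ'=-3.7312 (R=-1.1667) → pose (-0.7978, -0.1029, -3.7312)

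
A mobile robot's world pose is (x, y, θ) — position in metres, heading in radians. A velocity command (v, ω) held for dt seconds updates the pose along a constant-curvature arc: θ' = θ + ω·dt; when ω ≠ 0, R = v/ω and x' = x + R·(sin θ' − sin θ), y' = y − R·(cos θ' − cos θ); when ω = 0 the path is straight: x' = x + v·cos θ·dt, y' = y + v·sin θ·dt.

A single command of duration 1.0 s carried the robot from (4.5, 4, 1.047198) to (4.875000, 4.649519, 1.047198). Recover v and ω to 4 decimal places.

Δθ = 1.047198 − 1.047198 = 0.000000
ω = Δθ/dt = 0.000000/1.0 = 0.0000
ω = 0 → v = (Δx·cos θ + Δy·sin θ)/dt = 0.7500

v = 0.7500, ω = 0.0000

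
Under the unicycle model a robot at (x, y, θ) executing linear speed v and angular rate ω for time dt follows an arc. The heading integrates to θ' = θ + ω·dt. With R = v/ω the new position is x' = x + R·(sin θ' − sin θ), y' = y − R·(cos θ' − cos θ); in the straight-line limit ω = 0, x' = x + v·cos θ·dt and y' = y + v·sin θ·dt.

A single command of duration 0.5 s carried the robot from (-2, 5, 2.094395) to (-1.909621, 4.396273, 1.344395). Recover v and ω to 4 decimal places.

v = -1.2500, ω = -1.5000

Δθ = 1.344395 − 2.094395 = -0.750000
ω = Δθ/dt = -0.750000/0.5 = -1.5000
R = −Δy/(cos θ' − cos θ) = 0.8333
v = R·ω = 0.8333·-1.5000 = -1.2500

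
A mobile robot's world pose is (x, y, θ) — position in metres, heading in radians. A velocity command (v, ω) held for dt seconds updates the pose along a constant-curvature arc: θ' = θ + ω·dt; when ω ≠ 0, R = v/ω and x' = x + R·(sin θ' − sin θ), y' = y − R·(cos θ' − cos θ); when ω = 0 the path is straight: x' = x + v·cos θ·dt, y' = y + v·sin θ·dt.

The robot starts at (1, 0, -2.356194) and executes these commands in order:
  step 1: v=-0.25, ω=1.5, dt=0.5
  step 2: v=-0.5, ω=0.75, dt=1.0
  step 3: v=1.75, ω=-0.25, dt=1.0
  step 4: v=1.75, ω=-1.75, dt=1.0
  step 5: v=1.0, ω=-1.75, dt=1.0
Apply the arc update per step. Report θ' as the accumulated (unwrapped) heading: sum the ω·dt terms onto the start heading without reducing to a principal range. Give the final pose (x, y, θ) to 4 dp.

step 1: θ'=-1.6062 (R=-0.1667) → pose (1.0487, 0.1120, -1.6062)
step 2: θ'=-0.8562 (R=-0.6667) → pose (0.8860, 0.5724, -0.8562)
step 3: θ'=-1.1062 (R=-7.0000) → pose (1.8566, -0.8783, -1.1062)
step 4: θ'=-2.8562 (R=-1.0000) → pose (1.2441, -2.2859, -2.8562)
step 5: θ'=-4.6062 (R=-0.5714) → pose (0.5150, -1.7982, -4.6062)

(0.5150, -1.7982, -4.6062)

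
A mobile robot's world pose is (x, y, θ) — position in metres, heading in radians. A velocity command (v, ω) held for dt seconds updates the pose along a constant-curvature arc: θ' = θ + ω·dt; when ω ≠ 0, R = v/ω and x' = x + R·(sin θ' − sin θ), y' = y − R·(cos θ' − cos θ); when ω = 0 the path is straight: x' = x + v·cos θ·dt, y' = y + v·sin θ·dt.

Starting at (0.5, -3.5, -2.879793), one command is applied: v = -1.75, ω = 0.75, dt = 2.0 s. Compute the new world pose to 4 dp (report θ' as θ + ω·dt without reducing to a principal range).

(2.1870, -0.8032, -1.3798)

θ' = -2.8798 + 0.75·2.0 = -1.3798
R = v/ω = -1.75/0.75 = -2.3333
x' = 0.5 + -2.3333·(sin -1.3798 − sin -2.8798) = 2.1870
y' = -3.5 − -2.3333·(cos -1.3798 − cos -2.8798) = -0.8032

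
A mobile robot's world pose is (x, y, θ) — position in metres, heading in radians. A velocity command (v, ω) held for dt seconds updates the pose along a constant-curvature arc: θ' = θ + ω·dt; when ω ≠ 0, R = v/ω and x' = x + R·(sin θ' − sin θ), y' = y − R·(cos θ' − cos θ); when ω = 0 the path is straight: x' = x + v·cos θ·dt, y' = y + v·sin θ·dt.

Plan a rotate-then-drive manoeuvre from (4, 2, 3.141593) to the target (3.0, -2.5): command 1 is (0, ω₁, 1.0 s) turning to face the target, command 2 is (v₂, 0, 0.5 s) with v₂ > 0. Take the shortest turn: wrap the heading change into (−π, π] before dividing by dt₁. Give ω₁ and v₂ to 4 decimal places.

ω₁ = 1.3521, v₂ = 9.2195

heading to target = atan2(-2.5−2, 3−4) = -1.7895
Δθ = wrap(-1.7895 − 3.1416) = 1.3521; ω₁ = Δθ/dt₁ = 1.3521
distance = √((3−4)² + (-2.5−2)²) = 4.6098; v₂ = distance/dt₂ = 9.2195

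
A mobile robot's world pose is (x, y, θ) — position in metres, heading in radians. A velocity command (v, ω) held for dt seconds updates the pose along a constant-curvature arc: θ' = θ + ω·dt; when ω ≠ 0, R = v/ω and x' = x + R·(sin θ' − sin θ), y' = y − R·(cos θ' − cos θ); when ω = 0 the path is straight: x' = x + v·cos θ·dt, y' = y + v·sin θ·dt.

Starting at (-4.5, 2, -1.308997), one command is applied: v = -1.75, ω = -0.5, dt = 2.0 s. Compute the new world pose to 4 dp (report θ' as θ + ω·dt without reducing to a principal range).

θ' = -1.3090 + -0.5·2.0 = -2.3090
R = v/ω = -1.75/-0.5 = 3.5000
x' = -4.5 + 3.5000·(sin -2.3090 − sin -1.3090) = -3.7081
y' = 2 − 3.5000·(cos -2.3090 − cos -1.3090) = 5.2612

(-3.7081, 5.2612, -2.3090)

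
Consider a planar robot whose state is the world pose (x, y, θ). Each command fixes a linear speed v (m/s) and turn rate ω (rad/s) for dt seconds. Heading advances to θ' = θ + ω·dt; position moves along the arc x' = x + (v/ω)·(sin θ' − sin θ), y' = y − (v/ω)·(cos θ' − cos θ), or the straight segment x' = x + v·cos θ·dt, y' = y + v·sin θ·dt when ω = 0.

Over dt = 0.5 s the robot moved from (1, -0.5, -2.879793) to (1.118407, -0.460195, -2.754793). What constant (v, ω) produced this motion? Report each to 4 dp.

v = -0.2500, ω = 0.2500

Δθ = -2.754793 − -2.879793 = 0.125000
ω = Δθ/dt = 0.125000/0.5 = 0.2500
R = Δx/(sin θ' − sin θ) = -1.0000
v = R·ω = -1.0000·0.2500 = -0.2500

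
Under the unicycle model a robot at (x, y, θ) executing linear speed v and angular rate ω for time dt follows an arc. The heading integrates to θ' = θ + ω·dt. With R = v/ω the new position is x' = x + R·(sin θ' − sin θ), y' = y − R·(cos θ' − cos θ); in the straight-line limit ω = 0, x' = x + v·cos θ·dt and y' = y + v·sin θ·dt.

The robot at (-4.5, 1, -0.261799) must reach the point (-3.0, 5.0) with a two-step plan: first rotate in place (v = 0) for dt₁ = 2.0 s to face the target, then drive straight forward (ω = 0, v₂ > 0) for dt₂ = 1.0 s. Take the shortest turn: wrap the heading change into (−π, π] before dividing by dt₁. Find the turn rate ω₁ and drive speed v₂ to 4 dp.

heading to target = atan2(5−1, -3−-4.5) = 1.2120
Δθ = wrap(1.2120 − -0.2618) = 1.4738; ω₁ = Δθ/dt₁ = 0.7369
distance = √((-3−-4.5)² + (5−1)²) = 4.2720; v₂ = distance/dt₂ = 4.2720

ω₁ = 0.7369, v₂ = 4.2720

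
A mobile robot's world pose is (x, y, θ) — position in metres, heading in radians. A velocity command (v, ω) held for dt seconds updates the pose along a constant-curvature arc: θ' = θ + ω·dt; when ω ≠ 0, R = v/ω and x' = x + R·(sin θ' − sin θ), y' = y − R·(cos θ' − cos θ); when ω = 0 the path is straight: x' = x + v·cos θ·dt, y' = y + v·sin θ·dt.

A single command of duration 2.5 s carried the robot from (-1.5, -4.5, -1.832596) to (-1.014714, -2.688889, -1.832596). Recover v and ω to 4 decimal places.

v = -0.7500, ω = 0.0000

Δθ = -1.832596 − -1.832596 = 0.000000
ω = Δθ/dt = 0.000000/2.5 = 0.0000
ω = 0 → v = (Δx·cos θ + Δy·sin θ)/dt = -0.7500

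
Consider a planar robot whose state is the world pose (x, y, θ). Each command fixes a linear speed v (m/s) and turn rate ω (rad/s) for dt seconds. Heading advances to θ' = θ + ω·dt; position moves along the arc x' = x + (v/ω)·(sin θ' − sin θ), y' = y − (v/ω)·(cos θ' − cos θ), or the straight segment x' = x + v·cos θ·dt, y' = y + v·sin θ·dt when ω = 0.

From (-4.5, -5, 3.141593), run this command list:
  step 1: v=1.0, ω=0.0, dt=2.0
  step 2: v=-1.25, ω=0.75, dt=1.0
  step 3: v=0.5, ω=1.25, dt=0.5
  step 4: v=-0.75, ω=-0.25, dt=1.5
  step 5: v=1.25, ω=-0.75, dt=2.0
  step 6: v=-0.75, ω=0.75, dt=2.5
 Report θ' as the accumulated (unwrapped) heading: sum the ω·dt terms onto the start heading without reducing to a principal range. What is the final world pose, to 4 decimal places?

(-5.8065, -3.6095, 4.5166)

step 1: θ'=3.1416 (straight) → pose (-6.5000, -5.0000, 3.1416)
step 2: θ'=3.8916 (R=-1.6667) → pose (-5.3639, -4.5528, 3.8916)
step 3: θ'=4.5166 (R=0.4000) → pose (-5.4836, -4.7677, 4.5166)
step 4: θ'=4.1416 (R=3.0000) → pose (-5.0654, -3.7304, 4.1416)
step 5: θ'=2.6416 (R=-1.6667) → pose (-7.2669, -4.2925, 2.6416)
step 6: θ'=4.5166 (R=-1.0000) → pose (-5.8065, -3.6095, 4.5166)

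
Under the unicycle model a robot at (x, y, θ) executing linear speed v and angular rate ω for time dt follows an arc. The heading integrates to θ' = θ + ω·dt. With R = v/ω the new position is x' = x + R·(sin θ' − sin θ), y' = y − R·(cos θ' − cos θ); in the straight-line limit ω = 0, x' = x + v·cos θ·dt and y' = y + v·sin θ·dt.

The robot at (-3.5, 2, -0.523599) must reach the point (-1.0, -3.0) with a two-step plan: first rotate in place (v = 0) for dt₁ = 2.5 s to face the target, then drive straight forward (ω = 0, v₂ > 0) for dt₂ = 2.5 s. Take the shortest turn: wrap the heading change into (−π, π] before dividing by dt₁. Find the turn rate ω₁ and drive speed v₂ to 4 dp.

ω₁ = -0.2334, v₂ = 2.2361

heading to target = atan2(-3−2, -1−-3.5) = -1.1071
Δθ = wrap(-1.1071 − -0.5236) = -0.5835; ω₁ = Δθ/dt₁ = -0.2334
distance = √((-1−-3.5)² + (-3−2)²) = 5.5902; v₂ = distance/dt₂ = 2.2361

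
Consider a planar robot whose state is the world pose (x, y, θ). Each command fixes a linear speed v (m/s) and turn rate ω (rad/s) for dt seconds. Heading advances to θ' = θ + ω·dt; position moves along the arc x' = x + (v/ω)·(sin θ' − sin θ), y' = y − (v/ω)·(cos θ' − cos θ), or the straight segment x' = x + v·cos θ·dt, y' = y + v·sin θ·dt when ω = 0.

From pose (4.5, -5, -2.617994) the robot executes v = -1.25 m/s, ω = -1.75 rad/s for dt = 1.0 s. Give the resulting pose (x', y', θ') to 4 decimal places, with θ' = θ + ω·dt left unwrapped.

(5.5295, -5.3774, -4.3680)

θ' = -2.6180 + -1.75·1.0 = -4.3680
R = v/ω = -1.25/-1.75 = 0.7143
x' = 4.5 + 0.7143·(sin -4.3680 − sin -2.6180) = 5.5295
y' = -5 − 0.7143·(cos -4.3680 − cos -2.6180) = -5.3774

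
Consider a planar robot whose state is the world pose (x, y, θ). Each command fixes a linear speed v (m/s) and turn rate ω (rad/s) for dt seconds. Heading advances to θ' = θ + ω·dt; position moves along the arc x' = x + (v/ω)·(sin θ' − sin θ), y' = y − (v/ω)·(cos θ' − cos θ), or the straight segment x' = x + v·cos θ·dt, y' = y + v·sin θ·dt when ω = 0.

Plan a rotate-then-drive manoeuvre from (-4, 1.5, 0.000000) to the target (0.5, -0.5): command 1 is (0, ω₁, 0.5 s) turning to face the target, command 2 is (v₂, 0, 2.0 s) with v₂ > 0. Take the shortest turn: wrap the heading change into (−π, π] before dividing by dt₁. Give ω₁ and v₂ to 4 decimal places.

heading to target = atan2(-0.5−1.5, 0.5−-4) = -0.4182
Δθ = wrap(-0.4182 − 0.0000) = -0.4182; ω₁ = Δθ/dt₁ = -0.8364
distance = √((0.5−-4)² + (-0.5−1.5)²) = 4.9244; v₂ = distance/dt₂ = 2.4622

ω₁ = -0.8364, v₂ = 2.4622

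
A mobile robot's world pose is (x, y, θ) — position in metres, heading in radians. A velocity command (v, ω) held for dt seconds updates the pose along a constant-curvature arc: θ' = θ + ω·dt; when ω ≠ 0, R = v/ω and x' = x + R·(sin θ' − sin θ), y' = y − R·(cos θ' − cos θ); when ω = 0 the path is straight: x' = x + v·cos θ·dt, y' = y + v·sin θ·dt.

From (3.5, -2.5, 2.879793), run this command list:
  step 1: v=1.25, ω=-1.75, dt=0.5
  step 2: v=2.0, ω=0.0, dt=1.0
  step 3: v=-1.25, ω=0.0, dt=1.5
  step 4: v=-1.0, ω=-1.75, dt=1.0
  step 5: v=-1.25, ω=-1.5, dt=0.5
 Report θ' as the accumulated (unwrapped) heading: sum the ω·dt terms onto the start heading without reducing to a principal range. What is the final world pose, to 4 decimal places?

step 1: θ'=2.0048 (R=-0.7143) → pose (3.0368, -2.1104, 2.0048)
step 2: θ'=2.0048 (straight) → pose (2.1958, -0.2958, 2.0048)
step 3: θ'=2.0048 (straight) → pose (2.9842, -1.9970, 2.0048)
step 4: θ'=0.2548 (R=0.5714) → pose (2.6098, -2.7903, 0.2548)
step 5: θ'=-0.4952 (R=0.8333) → pose (2.0038, -2.7171, -0.4952)

(2.0038, -2.7171, -0.4952)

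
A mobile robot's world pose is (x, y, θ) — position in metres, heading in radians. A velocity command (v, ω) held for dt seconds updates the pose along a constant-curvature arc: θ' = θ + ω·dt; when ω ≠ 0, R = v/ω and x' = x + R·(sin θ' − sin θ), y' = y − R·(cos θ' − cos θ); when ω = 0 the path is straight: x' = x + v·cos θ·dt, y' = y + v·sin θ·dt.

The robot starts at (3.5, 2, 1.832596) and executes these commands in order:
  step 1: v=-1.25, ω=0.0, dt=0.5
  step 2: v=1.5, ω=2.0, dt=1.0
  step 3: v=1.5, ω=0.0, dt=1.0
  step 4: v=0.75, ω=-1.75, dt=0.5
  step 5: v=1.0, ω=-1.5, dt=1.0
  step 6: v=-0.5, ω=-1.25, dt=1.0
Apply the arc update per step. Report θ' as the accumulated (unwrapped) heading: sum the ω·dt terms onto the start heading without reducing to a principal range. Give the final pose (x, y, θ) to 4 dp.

step 1: θ'=1.8326 (straight) → pose (3.6618, 1.3963, 1.8326)
step 2: θ'=3.8326 (R=0.7500) → pose (2.4593, 1.7801, 3.8326)
step 3: θ'=3.8326 (straight) → pose (1.3034, 0.8242, 3.8326)
step 4: θ'=2.9576 (R=-0.4286) → pose (0.9519, 0.7331, 2.9576)
step 5: θ'=1.4576 (R=-0.6667) → pose (0.4115, 1.4638, 1.4576)
step 6: θ'=0.2076 (R=0.4000) → pose (0.0965, 1.1176, 0.2076)

(0.0965, 1.1176, 0.2076)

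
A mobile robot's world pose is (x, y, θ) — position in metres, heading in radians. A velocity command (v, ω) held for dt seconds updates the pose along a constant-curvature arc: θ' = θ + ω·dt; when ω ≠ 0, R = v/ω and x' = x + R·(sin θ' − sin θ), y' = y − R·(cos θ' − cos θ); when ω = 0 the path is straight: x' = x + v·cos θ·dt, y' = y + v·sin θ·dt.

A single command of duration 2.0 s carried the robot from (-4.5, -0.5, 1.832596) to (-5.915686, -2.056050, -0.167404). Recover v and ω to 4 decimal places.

v = -1.2500, ω = -1.0000

Δθ = -0.167404 − 1.832596 = -2.000000
ω = Δθ/dt = -2.000000/2.0 = -1.0000
R = −Δy/(cos θ' − cos θ) = 1.2500
v = R·ω = 1.2500·-1.0000 = -1.2500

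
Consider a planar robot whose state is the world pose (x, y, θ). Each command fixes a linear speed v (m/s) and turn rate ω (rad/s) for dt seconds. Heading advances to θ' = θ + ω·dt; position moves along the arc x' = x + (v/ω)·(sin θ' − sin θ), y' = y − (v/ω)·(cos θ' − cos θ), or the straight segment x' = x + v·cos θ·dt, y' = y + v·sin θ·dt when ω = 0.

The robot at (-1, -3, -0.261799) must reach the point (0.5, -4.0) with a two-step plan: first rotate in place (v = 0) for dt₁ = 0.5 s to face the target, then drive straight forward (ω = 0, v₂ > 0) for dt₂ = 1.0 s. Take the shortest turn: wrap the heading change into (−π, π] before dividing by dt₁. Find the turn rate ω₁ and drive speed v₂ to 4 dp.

heading to target = atan2(-4−-3, 0.5−-1) = -0.5880
Δθ = wrap(-0.5880 − -0.2618) = -0.3262; ω₁ = Δθ/dt₁ = -0.6524
distance = √((0.5−-1)² + (-4−-3)²) = 1.8028; v₂ = distance/dt₂ = 1.8028

ω₁ = -0.6524, v₂ = 1.8028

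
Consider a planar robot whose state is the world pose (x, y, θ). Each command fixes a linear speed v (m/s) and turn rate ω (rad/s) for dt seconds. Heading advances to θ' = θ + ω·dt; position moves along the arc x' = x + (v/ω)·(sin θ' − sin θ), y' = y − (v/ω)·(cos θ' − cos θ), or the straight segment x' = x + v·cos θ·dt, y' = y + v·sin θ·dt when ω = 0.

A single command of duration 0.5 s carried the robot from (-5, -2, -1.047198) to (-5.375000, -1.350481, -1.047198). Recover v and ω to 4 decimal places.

v = -1.5000, ω = 0.0000

Δθ = -1.047198 − -1.047198 = 0.000000
ω = Δθ/dt = 0.000000/0.5 = 0.0000
ω = 0 → v = (Δx·cos θ + Δy·sin θ)/dt = -1.5000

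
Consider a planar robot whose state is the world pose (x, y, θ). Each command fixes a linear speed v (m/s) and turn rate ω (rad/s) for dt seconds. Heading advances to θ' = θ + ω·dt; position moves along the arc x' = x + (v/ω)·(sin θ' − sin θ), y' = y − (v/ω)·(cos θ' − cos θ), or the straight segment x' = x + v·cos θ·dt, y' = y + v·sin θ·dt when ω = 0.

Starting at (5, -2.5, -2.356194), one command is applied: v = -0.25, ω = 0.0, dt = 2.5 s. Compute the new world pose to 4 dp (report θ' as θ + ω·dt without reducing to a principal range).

(5.4419, -2.0581, -2.3562)

θ' = -2.3562 + 0.0·2.5 = -2.3562
ω = 0 → straight: x' = 5 + -0.25·cos(-2.3562)·2.5 = 5.4419
y' = -2.5 + -0.25·sin(-2.3562)·2.5 = -2.0581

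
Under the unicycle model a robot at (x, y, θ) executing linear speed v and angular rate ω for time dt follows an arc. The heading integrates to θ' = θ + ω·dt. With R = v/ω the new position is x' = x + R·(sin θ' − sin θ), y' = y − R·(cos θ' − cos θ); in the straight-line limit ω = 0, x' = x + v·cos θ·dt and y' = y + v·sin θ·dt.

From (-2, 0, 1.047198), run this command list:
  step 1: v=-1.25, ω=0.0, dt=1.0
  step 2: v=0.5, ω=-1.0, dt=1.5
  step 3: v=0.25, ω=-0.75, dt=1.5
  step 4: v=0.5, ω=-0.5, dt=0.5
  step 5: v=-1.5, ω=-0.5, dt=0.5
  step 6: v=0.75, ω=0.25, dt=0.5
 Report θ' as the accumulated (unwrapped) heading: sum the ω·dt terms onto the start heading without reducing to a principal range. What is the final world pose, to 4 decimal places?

step 1: θ'=1.0472 (straight) → pose (-2.6250, -1.0825, 1.0472)
step 2: θ'=-0.4528 (R=-0.5000) → pose (-1.9732, -0.8829, -0.4528)
step 3: θ'=-1.5778 (R=-0.3333) → pose (-1.7857, -1.1850, -1.5778)
step 4: θ'=-1.8278 (R=-1.0000) → pose (-1.8186, -1.4322, -1.8278)
step 5: θ'=-2.0778 (R=3.0000) → pose (-1.5397, -0.7380, -2.0778)
step 6: θ'=-1.9528 (R=3.0000) → pose (-1.7009, -1.0764, -1.9528)

(-1.7009, -1.0764, -1.9528)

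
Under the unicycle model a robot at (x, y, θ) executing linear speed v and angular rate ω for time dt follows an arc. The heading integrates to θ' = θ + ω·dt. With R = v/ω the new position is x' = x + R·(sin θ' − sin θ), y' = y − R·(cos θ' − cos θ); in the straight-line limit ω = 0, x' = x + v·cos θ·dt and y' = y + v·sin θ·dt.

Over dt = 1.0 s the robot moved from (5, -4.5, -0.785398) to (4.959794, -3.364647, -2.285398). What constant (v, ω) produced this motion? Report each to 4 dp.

Δθ = -2.285398 − -0.785398 = -1.500000
ω = Δθ/dt = -1.500000/1.0 = -1.5000
R = −Δy/(cos θ' − cos θ) = 0.8333
v = R·ω = 0.8333·-1.5000 = -1.2500

v = -1.2500, ω = -1.5000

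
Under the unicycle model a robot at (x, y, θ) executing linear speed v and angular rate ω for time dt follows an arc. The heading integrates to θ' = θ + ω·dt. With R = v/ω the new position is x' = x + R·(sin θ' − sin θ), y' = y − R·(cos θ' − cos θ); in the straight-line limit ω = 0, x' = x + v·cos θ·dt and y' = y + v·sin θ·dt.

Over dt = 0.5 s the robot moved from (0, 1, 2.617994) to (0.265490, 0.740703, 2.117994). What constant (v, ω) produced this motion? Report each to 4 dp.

Δθ = 2.117994 − 2.617994 = -0.500000
ω = Δθ/dt = -0.500000/0.5 = -1.0000
R = Δx/(sin θ' − sin θ) = 0.7500
v = R·ω = 0.7500·-1.0000 = -0.7500

v = -0.7500, ω = -1.0000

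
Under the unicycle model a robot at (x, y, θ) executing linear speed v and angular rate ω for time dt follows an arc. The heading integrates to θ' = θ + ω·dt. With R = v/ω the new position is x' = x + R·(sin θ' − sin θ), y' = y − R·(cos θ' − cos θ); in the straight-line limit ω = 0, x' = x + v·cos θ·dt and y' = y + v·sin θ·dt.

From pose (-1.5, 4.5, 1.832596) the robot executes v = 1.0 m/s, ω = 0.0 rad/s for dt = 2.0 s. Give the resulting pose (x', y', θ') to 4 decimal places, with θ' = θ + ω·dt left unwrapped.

(-2.0176, 6.4319, 1.8326)

θ' = 1.8326 + 0.0·2.0 = 1.8326
ω = 0 → straight: x' = -1.5 + 1.0·cos(1.8326)·2.0 = -2.0176
y' = 4.5 + 1.0·sin(1.8326)·2.0 = 6.4319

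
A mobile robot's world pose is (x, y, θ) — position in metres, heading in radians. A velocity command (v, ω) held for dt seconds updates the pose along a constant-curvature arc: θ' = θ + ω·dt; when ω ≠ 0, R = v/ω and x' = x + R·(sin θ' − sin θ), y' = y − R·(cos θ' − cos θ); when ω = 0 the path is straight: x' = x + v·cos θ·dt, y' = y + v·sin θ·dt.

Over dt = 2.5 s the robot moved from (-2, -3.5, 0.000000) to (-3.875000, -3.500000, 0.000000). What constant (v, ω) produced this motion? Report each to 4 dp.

v = -0.7500, ω = 0.0000

Δθ = 0.000000 − 0.000000 = 0.000000
ω = Δθ/dt = 0.000000/2.5 = 0.0000
ω = 0 → v = (Δx·cos θ + Δy·sin θ)/dt = -0.7500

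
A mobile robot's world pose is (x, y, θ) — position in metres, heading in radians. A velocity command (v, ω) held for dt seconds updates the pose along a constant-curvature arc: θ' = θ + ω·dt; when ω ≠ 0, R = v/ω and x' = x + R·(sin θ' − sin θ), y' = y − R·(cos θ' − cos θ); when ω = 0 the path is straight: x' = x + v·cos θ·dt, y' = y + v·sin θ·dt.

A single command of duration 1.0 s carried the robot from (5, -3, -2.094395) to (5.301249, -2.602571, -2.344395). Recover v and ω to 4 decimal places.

Δθ = -2.344395 − -2.094395 = -0.250000
ω = Δθ/dt = -0.250000/1.0 = -0.2500
R = −Δy/(cos θ' − cos θ) = 2.0000
v = R·ω = 2.0000·-0.2500 = -0.5000

v = -0.5000, ω = -0.2500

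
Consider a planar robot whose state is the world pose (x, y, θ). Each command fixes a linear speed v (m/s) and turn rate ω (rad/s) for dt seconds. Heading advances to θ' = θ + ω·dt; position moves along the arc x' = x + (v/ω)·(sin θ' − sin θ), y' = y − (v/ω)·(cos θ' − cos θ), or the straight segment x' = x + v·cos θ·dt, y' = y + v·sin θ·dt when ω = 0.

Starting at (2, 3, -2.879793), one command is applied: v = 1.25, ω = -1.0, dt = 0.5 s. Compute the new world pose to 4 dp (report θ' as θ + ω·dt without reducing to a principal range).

(1.3815, 2.9927, -3.3798)

θ' = -2.8798 + -1.0·0.5 = -3.3798
R = v/ω = 1.25/-1.0 = -1.2500
x' = 2 + -1.2500·(sin -3.3798 − sin -2.8798) = 1.3815
y' = 3 − -1.2500·(cos -3.3798 − cos -2.8798) = 2.9927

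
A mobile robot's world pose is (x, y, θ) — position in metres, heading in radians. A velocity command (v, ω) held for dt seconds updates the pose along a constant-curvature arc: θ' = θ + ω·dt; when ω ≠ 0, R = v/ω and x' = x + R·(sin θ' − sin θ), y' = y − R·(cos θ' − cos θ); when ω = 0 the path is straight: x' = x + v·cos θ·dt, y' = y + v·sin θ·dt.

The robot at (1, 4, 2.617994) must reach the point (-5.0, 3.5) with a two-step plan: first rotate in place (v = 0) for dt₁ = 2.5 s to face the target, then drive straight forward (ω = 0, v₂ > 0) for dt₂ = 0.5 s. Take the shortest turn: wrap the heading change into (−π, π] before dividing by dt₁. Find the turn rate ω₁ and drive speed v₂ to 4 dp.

ω₁ = 0.2427, v₂ = 12.0416

heading to target = atan2(3.5−4, -5−1) = -3.0585
Δθ = wrap(-3.0585 − 2.6180) = 0.6067; ω₁ = Δθ/dt₁ = 0.2427
distance = √((-5−1)² + (3.5−4)²) = 6.0208; v₂ = distance/dt₂ = 12.0416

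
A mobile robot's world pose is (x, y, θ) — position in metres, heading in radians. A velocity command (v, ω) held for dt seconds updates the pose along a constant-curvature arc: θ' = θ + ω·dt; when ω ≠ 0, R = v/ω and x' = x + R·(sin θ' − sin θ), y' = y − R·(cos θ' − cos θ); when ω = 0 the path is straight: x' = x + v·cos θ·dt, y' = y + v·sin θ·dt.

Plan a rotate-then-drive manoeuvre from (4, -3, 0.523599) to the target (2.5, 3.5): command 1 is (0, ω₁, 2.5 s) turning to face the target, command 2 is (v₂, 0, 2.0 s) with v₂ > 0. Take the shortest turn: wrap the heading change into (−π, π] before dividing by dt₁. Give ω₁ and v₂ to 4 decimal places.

ω₁ = 0.5096, v₂ = 3.3354

heading to target = atan2(3.5−-3, 2.5−4) = 1.7976
Δθ = wrap(1.7976 − 0.5236) = 1.2740; ω₁ = Δθ/dt₁ = 0.5096
distance = √((2.5−4)² + (3.5−-3)²) = 6.6708; v₂ = distance/dt₂ = 3.3354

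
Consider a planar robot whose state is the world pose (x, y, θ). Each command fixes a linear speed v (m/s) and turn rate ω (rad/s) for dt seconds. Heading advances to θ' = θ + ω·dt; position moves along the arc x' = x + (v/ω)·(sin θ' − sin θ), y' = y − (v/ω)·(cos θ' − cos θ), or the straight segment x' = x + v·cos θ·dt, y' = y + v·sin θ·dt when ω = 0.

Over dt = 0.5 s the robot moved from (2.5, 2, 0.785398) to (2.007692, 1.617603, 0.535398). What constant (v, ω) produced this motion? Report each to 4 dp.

Δθ = 0.535398 − 0.785398 = -0.250000
ω = Δθ/dt = -0.250000/0.5 = -0.5000
R = Δx/(sin θ' − sin θ) = 2.5000
v = R·ω = 2.5000·-0.5000 = -1.2500

v = -1.2500, ω = -0.5000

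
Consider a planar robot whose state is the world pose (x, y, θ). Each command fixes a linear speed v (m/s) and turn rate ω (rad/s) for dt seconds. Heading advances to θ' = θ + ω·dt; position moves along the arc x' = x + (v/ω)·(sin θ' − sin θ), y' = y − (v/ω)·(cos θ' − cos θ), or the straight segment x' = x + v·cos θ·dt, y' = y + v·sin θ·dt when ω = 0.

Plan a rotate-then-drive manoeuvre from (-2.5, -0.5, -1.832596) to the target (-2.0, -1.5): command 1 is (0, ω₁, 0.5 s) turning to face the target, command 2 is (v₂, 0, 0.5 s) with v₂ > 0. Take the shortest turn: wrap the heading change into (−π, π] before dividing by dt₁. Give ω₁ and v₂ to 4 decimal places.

heading to target = atan2(-1.5−-0.5, -2−-2.5) = -1.1071
Δθ = wrap(-1.1071 − -1.8326) = 0.7254; ω₁ = Δθ/dt₁ = 1.4509
distance = √((-2−-2.5)² + (-1.5−-0.5)²) = 1.1180; v₂ = distance/dt₂ = 2.2361

ω₁ = 1.4509, v₂ = 2.2361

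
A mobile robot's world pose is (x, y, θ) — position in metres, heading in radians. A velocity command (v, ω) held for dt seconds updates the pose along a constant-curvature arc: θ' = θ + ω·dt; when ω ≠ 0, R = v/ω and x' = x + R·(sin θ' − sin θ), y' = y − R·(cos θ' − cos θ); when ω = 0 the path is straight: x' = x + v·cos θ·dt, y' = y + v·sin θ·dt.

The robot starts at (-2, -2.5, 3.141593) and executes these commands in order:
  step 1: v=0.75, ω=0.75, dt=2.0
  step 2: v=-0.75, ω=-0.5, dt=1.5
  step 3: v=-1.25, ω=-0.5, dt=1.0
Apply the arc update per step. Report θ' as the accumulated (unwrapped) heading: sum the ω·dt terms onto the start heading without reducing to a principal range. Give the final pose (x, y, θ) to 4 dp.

(-1.4381, -1.8448, 3.3916)

step 1: θ'=4.6416 (R=1.0000) → pose (-2.9975, -3.4293, 4.6416)
step 2: θ'=3.8916 (R=1.5000) → pose (-2.5237, -2.4378, 3.8916)
step 3: θ'=3.3916 (R=2.5000) → pose (-1.4381, -1.8448, 3.3916)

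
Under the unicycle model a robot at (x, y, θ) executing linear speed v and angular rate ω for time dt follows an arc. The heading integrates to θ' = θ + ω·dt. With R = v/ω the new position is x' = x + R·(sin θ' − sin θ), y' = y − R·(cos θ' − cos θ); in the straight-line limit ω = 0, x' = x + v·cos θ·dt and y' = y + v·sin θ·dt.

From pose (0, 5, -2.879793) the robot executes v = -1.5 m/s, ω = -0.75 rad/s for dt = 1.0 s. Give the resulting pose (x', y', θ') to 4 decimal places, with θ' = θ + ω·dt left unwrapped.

(1.4557, 4.8345, -3.6298)

θ' = -2.8798 + -0.75·1.0 = -3.6298
R = v/ω = -1.5/-0.75 = 2.0000
x' = 0 + 2.0000·(sin -3.6298 − sin -2.8798) = 1.4557
y' = 5 − 2.0000·(cos -3.6298 − cos -2.8798) = 4.8345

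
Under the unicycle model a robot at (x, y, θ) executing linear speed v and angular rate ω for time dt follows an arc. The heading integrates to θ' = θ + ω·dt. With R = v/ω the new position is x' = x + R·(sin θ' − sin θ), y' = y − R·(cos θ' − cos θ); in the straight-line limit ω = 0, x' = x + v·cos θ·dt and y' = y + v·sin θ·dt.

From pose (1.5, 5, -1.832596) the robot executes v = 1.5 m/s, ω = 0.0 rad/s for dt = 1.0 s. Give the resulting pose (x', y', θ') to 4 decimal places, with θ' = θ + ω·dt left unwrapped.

θ' = -1.8326 + 0.0·1.0 = -1.8326
ω = 0 → straight: x' = 1.5 + 1.5·cos(-1.8326)·1.0 = 1.1118
y' = 5 + 1.5·sin(-1.8326)·1.0 = 3.5511

(1.1118, 3.5511, -1.8326)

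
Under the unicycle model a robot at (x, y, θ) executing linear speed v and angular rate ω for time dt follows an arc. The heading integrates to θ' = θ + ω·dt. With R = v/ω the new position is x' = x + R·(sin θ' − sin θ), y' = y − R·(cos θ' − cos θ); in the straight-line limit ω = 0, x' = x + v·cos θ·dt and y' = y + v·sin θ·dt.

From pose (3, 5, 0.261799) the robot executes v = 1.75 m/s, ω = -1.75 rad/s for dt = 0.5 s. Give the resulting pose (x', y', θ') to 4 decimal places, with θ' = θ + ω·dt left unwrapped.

(3.8343, 4.8519, -0.6132)

θ' = 0.2618 + -1.75·0.5 = -0.6132
R = v/ω = 1.75/-1.75 = -1.0000
x' = 3 + -1.0000·(sin -0.6132 − sin 0.2618) = 3.8343
y' = 5 − -1.0000·(cos -0.6132 − cos 0.2618) = 4.8519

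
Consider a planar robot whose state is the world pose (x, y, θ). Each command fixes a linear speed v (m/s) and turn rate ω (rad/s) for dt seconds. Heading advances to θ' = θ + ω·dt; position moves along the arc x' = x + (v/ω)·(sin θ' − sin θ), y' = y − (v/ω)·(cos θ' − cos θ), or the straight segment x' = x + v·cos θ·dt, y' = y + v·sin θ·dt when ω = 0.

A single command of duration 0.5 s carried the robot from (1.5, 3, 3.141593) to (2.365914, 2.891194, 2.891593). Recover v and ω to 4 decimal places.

v = -1.7500, ω = -0.5000

Δθ = 2.891593 − 3.141593 = -0.250000
ω = Δθ/dt = -0.250000/0.5 = -0.5000
R = Δx/(sin θ' − sin θ) = 3.5000
v = R·ω = 3.5000·-0.5000 = -1.7500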